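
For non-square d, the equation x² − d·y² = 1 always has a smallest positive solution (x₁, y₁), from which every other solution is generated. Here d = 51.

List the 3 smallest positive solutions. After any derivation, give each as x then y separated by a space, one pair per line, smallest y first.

50 7
4999 700
499850 69993

[7; 7,14] for √51; ℓ=2 ⇒ convergent index 1
k=0  a_k=7  p_k/q_k = 7/1
k=1  a_k=7  p_k/q_k = 50/7
→ (50, 7).  Check: 50²=2500, 51·7²=2499, difference 1.
(50+7√51)^2 = 4999 + 700√51
(50+7√51)^3 = 499850 + 69993√51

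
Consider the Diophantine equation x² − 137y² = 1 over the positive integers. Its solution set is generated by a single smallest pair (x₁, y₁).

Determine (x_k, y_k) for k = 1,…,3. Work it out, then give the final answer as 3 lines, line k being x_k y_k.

d=137: √d = [11; 1,2,2,1,1,2,2,1,22] (ℓ=9, odd), read p_17/q_17
k=0  a_k=11  p_k/q_k = 11/1
…
k=2  a_k=2  p_k/q_k = 35/3
k=3  a_k=2  p_k/q_k = 82/7
k=4  a_k=1  p_k/q_k = 117/10
…
k=6  a_k=2  p_k/q_k = 515/44
…
k=9  a_k=22  p_k/q_k = 39597/3383
k=10  a_k=1  p_k/q_k = 41341/3532
…
k=14  a_k=1  p_k/q_k = 694077/59299
…
k=16  a_k=2  p_k/q_k = 4286741/366241
k=17  a_k=1  p_k/q_k = 6083073/519712
(x₁, y₁) = (6083073, 519712);  6083073² − 137·519712² = 1 ✓
(x_2, y_2) = (6083073·6083073 + 137·519712·519712, 6083073·519712 + 519712·6083073) = (74007554246657, 6322892069952)
(x_3, y_3) = (6083073·74007554246657 + 137·519712·6322892069952, 6083073·6322892069952 + 519712·74007554246657) = (900386710067742990849, 76925228065277725280)

6083073 519712
74007554246657 6322892069952
900386710067742990849 76925228065277725280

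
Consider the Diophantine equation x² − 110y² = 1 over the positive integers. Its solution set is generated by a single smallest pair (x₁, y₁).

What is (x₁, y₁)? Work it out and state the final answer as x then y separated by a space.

√110 = [10; 2,20, …], period ℓ=2 (even) → k=1
k=0  a_k=10  p_k/q_k = 10/1
k=1  a_k=2  p_k/q_k = 21/2
fundamental: x₁=21, y₁=2  (since 441 − 110·4 = 1)

21 2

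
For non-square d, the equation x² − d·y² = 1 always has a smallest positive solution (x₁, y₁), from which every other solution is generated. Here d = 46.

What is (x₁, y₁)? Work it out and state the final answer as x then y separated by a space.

√46 = [6; 1,3,1,1,2,6,2,1,1,3,1,12, …], period ℓ=12 (even) → k=11
i=0: a=6 ⇒ p=6, q=1
i=1: a=1 ⇒ p=7, q=1
…
i=3: a=1 ⇒ p=34, q=5
…
i=5: a=2 ⇒ p=156, q=23
i=6: a=6 ⇒ p=997, q=147
i=7: a=2 ⇒ p=2150, q=317
i=8: a=1 ⇒ p=3147, q=464
i=9: a=1 ⇒ p=5297, q=781
i=10: a=3 ⇒ p=19038, q=2807
i=11: a=1 ⇒ p=24335, q=3588
(x₁, y₁) = (24335, 3588);  24335² − 46·3588² = 1 ✓

24335 3588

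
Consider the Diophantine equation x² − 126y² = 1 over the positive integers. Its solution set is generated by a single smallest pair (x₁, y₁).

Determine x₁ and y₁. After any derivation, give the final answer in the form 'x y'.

449 40

√126 → a₀=11, period (4,2,4,22); ℓ=4 even so k=3
step 0: (11, 1)  from 11·(1,0) + (0,1)
…
step 2: (101, 9)  from 2·(45,4) + (11,1)
step 3: (449, 40)  from 4·(101,9) + (45,4)
fundamental: x₁=449, y₁=40  (since 201601 − 126·1600 = 1)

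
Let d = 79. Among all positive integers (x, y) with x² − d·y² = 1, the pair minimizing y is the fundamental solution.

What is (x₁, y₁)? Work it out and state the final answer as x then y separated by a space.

[8; 1,7,1,16] for √79; ℓ=4 ⇒ convergent index 3
a_0=8:  p_0=8·1+0=8,  q_0=8·0+1=1
…
a_2=7:  p_2=7·9+8=71,  q_2=7·1+1=8
a_3=1:  p_3=1·71+9=80,  q_3=1·8+1=9
→ (80, 9).  Check: 80²=6400, 79·9²=6399, difference 1.

80 9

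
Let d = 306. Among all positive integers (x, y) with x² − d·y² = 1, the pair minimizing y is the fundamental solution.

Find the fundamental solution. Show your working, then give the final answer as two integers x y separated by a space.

35 2

√306 → a₀=17, period (2,34); ℓ=2 even so k=1
i=0: a=17 ⇒ p=17, q=1
i=1: a=2 ⇒ p=35, q=2
(x₁, y₁) = (35, 2);  35² − 306·2² = 1 ✓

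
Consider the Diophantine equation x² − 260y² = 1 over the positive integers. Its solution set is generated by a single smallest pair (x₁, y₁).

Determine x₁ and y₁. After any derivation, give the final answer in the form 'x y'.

129 8

[16; 8,32] for √260; ℓ=2 ⇒ convergent index 1
k=0  a_k=16  p_k/q_k = 16/1
k=1  a_k=8  p_k/q_k = 129/8
→ (129, 8).  Check: 129²=16641, 260·8²=16640, difference 1.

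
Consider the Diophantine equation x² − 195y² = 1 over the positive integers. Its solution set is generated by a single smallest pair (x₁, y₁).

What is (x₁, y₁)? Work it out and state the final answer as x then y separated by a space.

[13; 1,26] for √195; ℓ=2 ⇒ convergent index 1
k=0  a_k=13  p_k/q_k = 13/1
k=1  a_k=1  p_k/q_k = 14/1
→ (14, 1).  Check: 14²=196, 195·1²=195, difference 1.

14 1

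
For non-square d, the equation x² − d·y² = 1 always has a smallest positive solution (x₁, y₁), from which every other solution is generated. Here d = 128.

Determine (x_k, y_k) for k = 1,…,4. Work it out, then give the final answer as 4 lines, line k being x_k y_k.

[11; 3,5,3,22] for √128; ℓ=4 ⇒ convergent index 3
i=0: a=11 ⇒ p=11, q=1
…
i=2: a=5 ⇒ p=181, q=16
i=3: a=3 ⇒ p=577, q=51
→ (577, 51).  Check: 577²=332929, 128·51²=332928, difference 1.
(x_2, y_2) = (577·577 + 128·51·51, 577·51 + 51·577) = (665857, 58854)
(x_3, y_3) = (577·665857 + 128·51·58854, 577·58854 + 51·665857) = (768398401, 67917465)
(x_4, y_4) = (577·768398401 + 128·51·67917465, 577·67917465 + 51·768398401) = (886731088897, 78376695756)

577 51
665857 58854
768398401 67917465
886731088897 78376695756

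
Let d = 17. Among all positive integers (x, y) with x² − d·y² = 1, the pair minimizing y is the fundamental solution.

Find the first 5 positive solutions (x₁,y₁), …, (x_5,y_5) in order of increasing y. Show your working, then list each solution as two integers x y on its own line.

33 8
2177 528
143649 34840
9478657 2298912
625447713 151693352

√17 → a₀=4, period (8); ℓ=1 odd so k=1
k=0  a_k=4  p_k/q_k = 4/1
k=1  a_k=8  p_k/q_k = 33/8
(x₁, y₁) = (33, 8);  33² − 17·8² = 1 ✓
(33+8√17)^2 = 2177 + 528√17
(33+8√17)^3 = 143649 + 34840√17
(33+8√17)^4 = 9478657 + 2298912√17
(33+8√17)^5 = 625447713 + 151693352√17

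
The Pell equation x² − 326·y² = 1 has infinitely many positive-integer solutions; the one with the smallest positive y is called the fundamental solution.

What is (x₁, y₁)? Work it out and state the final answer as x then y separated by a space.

325 18

√326 = [18; 18,36, …], period ℓ=2 (even) → k=1
k=0  a_k=18  p_k/q_k = 18/1
k=1  a_k=18  p_k/q_k = 325/18
(x₁, y₁) = (325, 18);  325² − 326·18² = 1 ✓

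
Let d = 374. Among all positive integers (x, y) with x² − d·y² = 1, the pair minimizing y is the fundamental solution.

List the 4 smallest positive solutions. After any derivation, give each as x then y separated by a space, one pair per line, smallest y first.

√374 → a₀=19, period (2,1,18,1,2,38); ℓ=6 even so k=5
k=0  a_k=19  p_k/q_k = 19/1
…
k=2  a_k=1  p_k/q_k = 58/3
…
k=4  a_k=1  p_k/q_k = 1141/59
k=5  a_k=2  p_k/q_k = 3365/174
fundamental: x₁=3365, y₁=174  (since 11323225 − 374·30276 = 1)
(3365+174√374)^2 = 22646449 + 1171020√374
(3365+174√374)^3 = 152410598405 + 7880964426√374
(3365+174√374)^4 = 1025723304619201 + 53038889415960√374

3365 174
22646449 1171020
152410598405 7880964426
1025723304619201 53038889415960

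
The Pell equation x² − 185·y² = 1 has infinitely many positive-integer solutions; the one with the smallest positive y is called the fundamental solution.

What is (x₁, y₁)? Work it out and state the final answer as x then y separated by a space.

[13; 1,1,1,1,26] for √185; ℓ=5 ⇒ convergent index 9
k=0  a_k=13  p_k/q_k = 13/1
k=1  a_k=1  p_k/q_k = 14/1
k=2  a_k=1  p_k/q_k = 27/2
k=3  a_k=1  p_k/q_k = 41/3
k=4  a_k=1  p_k/q_k = 68/5
k=5  a_k=26  p_k/q_k = 1809/133
…
k=7  a_k=1  p_k/q_k = 3686/271
k=8  a_k=1  p_k/q_k = 5563/409
k=9  a_k=1  p_k/q_k = 9249/680
fundamental: x₁=9249, y₁=680  (since 85544001 − 185·462400 = 1)

9249 680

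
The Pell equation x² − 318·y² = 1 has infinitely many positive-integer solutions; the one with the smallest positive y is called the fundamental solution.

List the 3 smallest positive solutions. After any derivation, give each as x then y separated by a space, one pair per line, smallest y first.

√318 → a₀=17, period (1,4,1,34); ℓ=4 even so k=3
k=0  a_k=17  p_k/q_k = 17/1
k=1  a_k=1  p_k/q_k = 18/1
k=2  a_k=4  p_k/q_k = 89/5
k=3  a_k=1  p_k/q_k = 107/6
→ (107, 6).  Check: 107²=11449, 318·6²=11448, difference 1.
(x_2, y_2) = (107·107 + 318·6·6, 107·6 + 6·107) = (22897, 1284)
(x_3, y_3) = (107·22897 + 318·6·1284, 107·1284 + 6·22897) = (4899851, 274770)

107 6
22897 1284
4899851 274770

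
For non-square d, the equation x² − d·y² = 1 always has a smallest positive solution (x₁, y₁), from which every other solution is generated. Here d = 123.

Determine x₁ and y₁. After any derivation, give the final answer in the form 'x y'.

d=123: √d = [11; 11,22] (ℓ=2, even), read p_1/q_1
i=0: a=11 ⇒ p=11, q=1
i=1: a=11 ⇒ p=122, q=11
→ (122, 11).  Check: 122²=14884, 123·11²=14883, difference 1.

122 11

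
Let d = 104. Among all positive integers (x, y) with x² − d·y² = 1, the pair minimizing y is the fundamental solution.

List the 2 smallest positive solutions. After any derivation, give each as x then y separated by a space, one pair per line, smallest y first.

√104 → a₀=10, period (5,20); ℓ=2 even so k=1
k=0  a_k=10  p_k/q_k = 10/1
k=1  a_k=5  p_k/q_k = 51/5
fundamental: x₁=51, y₁=5  (since 2601 − 104·25 = 1)
(x_2, y_2) = (51·51 + 104·5·5, 51·5 + 5·51) = (5201, 510)

51 5
5201 510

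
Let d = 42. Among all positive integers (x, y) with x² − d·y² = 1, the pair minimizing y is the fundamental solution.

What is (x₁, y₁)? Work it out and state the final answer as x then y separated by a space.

d=42: √d = [6; 2,12] (ℓ=2, even), read p_1/q_1
i=0: a=6 ⇒ p=6, q=1
i=1: a=2 ⇒ p=13, q=2
fundamental: x₁=13, y₁=2  (since 169 − 42·4 = 1)

13 2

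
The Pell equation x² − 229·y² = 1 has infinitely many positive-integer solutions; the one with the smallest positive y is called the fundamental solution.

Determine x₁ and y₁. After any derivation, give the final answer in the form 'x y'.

5848201 386460

[15; 7,1,1,7,30] for √229; ℓ=5 ⇒ convergent index 9
step 0: (15, 1)  from 15·(1,0) + (0,1)
…
step 3: (227, 15)  from 1·(121,8) + (106,7)
…
step 8: (776325, 51301)  from 1·(413926,27353) + (362399,23948)
step 9: (5848201, 386460)  from 7·(776325,51301) + (413926,27353)
fundamental: x₁=5848201, y₁=386460  (since 34201454936401 − 229·149351331600 = 1)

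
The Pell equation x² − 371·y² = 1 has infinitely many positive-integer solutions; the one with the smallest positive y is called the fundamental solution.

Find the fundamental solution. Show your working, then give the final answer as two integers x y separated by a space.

1695 88

√371 → a₀=19, period (3,1,4,1,3,38); ℓ=6 even so k=5
a_0=19:  p_0=19·1+0=19,  q_0=19·0+1=1
…
a_2=1:  p_2=1·58+19=77,  q_2=1·3+1=4
…
a_4=1:  p_4=1·366+77=443,  q_4=1·19+4=23
a_5=3:  p_5=3·443+366=1695,  q_5=3·23+19=88
→ (1695, 88).  Check: 1695²=2873025, 371·88²=2873024, difference 1.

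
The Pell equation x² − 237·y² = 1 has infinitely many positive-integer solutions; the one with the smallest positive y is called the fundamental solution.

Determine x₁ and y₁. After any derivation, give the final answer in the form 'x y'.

d=237: √d = [15; 2,1,1,7,10,7,1,1,2,30] (ℓ=10, even), read p_9/q_9
i=0: a=15 ⇒ p=15, q=1
i=1: a=2 ⇒ p=31, q=2
i=2: a=1 ⇒ p=46, q=3
…
i=6: a=7 ⇒ p=42074, q=2733
…
i=8: a=1 ⇒ p=90075, q=5851
i=9: a=2 ⇒ p=228151, q=14820
(x₁, y₁) = (228151, 14820);  228151² − 237·14820² = 1 ✓

228151 14820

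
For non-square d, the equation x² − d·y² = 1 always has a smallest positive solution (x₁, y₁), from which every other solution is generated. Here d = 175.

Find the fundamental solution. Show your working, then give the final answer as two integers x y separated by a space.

2024 153

d=175: √d = [13; 4,2,1,2,4,26] (ℓ=6, even), read p_5/q_5
i=0: a=13 ⇒ p=13, q=1
…
i=2: a=2 ⇒ p=119, q=9
…
i=4: a=2 ⇒ p=463, q=35
i=5: a=4 ⇒ p=2024, q=153
fundamental: x₁=2024, y₁=153  (since 4096576 − 175·23409 = 1)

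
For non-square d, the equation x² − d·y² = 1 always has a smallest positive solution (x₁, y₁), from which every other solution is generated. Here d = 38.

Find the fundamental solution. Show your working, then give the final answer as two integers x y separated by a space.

[6; 6,12] for √38; ℓ=2 ⇒ convergent index 1
a_0=6:  p_0=6·1+0=6,  q_0=6·0+1=1
a_1=6:  p_1=6·6+1=37,  q_1=6·1+0=6
fundamental: x₁=37, y₁=6  (since 1369 − 38·36 = 1)

37 6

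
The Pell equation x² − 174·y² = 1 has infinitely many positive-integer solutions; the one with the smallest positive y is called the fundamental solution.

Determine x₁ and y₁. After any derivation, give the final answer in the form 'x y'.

1451 110

d=174: √d = [13; 5,4,5,26] (ℓ=4, even), read p_3/q_3
a_0=13:  p_0=13·1+0=13,  q_0=13·0+1=1
…
a_2=4:  p_2=4·66+13=277,  q_2=4·5+1=21
a_3=5:  p_3=5·277+66=1451,  q_3=5·21+5=110
→ (1451, 110).  Check: 1451²=2105401, 174·110²=2105400, difference 1.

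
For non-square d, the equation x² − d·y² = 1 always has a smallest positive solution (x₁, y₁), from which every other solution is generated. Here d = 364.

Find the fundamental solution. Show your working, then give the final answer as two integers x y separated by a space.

√364 → a₀=19, period (12,1,2,3,1,8,1,3,2,1,12,38); ℓ=12 even so k=11
a_0=19:  p_0=19·1+0=19,  q_0=19·0+1=1
a_1=12:  p_1=12·19+1=229,  q_1=12·1+0=12
a_2=1:  p_2=1·229+19=248,  q_2=1·12+1=13
…
a_9=2:  p_9=2·119872+30755=270499,  q_9=2·6283+1612=14178
a_10=1:  p_10=1·270499+119872=390371,  q_10=1·14178+6283=20461
a_11=12:  p_11=12·390371+270499=4954951,  q_11=12·20461+14178=259710
→ (4954951, 259710).  Check: 4954951²=24551539412401, 364·259710²=24551539412400, difference 1.

4954951 259710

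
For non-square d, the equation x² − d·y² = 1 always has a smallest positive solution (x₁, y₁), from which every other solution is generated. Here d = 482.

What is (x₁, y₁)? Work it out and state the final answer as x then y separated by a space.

483 22

√482 → a₀=21, period (1,20,1,42); ℓ=4 even so k=3
step 0: (21, 1)  from 21·(1,0) + (0,1)
…
step 2: (461, 21)  from 20·(22,1) + (21,1)
step 3: (483, 22)  from 1·(461,21) + (22,1)
fundamental: x₁=483, y₁=22  (since 233289 − 482·484 = 1)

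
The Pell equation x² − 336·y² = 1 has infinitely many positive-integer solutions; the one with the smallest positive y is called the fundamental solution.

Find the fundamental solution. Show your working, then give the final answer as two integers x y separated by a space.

55 3

d=336: √d = [18; 3,36] (ℓ=2, even), read p_1/q_1
i=0: a=18 ⇒ p=18, q=1
i=1: a=3 ⇒ p=55, q=3
fundamental: x₁=55, y₁=3  (since 3025 − 336·9 = 1)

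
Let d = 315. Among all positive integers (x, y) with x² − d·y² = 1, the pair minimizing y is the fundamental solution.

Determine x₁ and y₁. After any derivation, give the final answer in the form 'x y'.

71 4

d=315: √d = [17; 1,2,1,34] (ℓ=4, even), read p_3/q_3
a_0=17:  p_0=17·1+0=17,  q_0=17·0+1=1
a_1=1:  p_1=1·17+1=18,  q_1=1·1+0=1
a_2=2:  p_2=2·18+17=53,  q_2=2·1+1=3
a_3=1:  p_3=1·53+18=71,  q_3=1·3+1=4
→ (71, 4).  Check: 71²=5041, 315·4²=5040, difference 1.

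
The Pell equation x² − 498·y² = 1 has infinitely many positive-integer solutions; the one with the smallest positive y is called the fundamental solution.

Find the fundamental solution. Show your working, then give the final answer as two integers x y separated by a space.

179777 8056

d=498: √d = [22; 3,6,22,6,3,44] (ℓ=6, even), read p_5/q_5
k=0  a_k=22  p_k/q_k = 22/1
…
k=4  a_k=6  p_k/q_k = 56794/2545
k=5  a_k=3  p_k/q_k = 179777/8056
(x₁, y₁) = (179777, 8056);  179777² − 498·8056² = 1 ✓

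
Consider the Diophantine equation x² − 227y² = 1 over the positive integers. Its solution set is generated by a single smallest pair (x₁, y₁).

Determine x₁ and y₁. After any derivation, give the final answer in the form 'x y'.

226 15

√227 = [15; 15,30, …], period ℓ=2 (even) → k=1
a_0=15:  p_0=15·1+0=15,  q_0=15·0+1=1
a_1=15:  p_1=15·15+1=226,  q_1=15·1+0=15
(x₁, y₁) = (226, 15);  226² − 227·15² = 1 ✓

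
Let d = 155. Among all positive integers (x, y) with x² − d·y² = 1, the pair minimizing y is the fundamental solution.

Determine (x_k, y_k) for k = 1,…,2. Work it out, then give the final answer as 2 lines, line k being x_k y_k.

[12; 2,4,2,24] for √155; ℓ=4 ⇒ convergent index 3
a_0=12:  p_0=12·1+0=12,  q_0=12·0+1=1
…
a_2=4:  p_2=4·25+12=112,  q_2=4·2+1=9
a_3=2:  p_3=2·112+25=249,  q_3=2·9+2=20
fundamental: x₁=249, y₁=20  (since 62001 − 155·400 = 1)
(x_2, y_2) = (249·249 + 155·20·20, 249·20 + 20·249) = (124001, 9960)

249 20
124001 9960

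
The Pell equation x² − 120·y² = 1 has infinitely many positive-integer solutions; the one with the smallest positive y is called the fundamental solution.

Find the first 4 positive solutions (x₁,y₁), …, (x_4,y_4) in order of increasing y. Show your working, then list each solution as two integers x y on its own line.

11 1
241 22
5291 483
116161 10604

√120 = [10; 1,20, …], period ℓ=2 (even) → k=1
k=0  a_k=10  p_k/q_k = 10/1
k=1  a_k=1  p_k/q_k = 11/1
(x₁, y₁) = (11, 1);  11² − 120·1² = 1 ✓
n=2: (11,1)∘(11,1) = (11·11+120·1·1, 11·1+1·11) = (241,22)
n=3: (241,22)∘(11,1) = (11·241+120·1·22, 11·22+1·241) = (5291,483)
n=4: (5291,483)∘(11,1) = (11·5291+120·1·483, 11·483+1·5291) = (116161,10604)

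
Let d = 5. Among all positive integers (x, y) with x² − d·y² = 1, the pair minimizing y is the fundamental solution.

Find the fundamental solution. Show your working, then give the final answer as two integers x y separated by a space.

9 4

√5 → a₀=2, period (4); ℓ=1 odd so k=1
i=0: a=2 ⇒ p=2, q=1
i=1: a=4 ⇒ p=9, q=4
fundamental: x₁=9, y₁=4  (since 81 − 5·16 = 1)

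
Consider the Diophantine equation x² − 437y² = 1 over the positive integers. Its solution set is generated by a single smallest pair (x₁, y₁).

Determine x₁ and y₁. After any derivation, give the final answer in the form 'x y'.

[20; 1,9,2,9,1,40] for √437; ℓ=6 ⇒ convergent index 5
a_0=20:  p_0=20·1+0=20,  q_0=20·0+1=1
a_1=1:  p_1=1·20+1=21,  q_1=1·1+0=1
a_2=9:  p_2=9·21+20=209,  q_2=9·1+1=10
…
a_4=9:  p_4=9·439+209=4160,  q_4=9·21+10=199
a_5=1:  p_5=1·4160+439=4599,  q_5=1·199+21=220
(x₁, y₁) = (4599, 220);  4599² − 437·220² = 1 ✓

4599 220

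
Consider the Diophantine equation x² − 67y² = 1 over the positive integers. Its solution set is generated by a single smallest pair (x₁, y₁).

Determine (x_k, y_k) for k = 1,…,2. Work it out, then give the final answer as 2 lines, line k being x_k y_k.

√67 = [8; 5,2,1,1,7,1,1,2,5,16, …], period ℓ=10 (even) → k=9
k=0  a_k=8  p_k/q_k = 8/1
…
k=2  a_k=2  p_k/q_k = 90/11
…
k=5  a_k=7  p_k/q_k = 1678/205
k=6  a_k=1  p_k/q_k = 1899/232
…
k=8  a_k=2  p_k/q_k = 9053/1106
k=9  a_k=5  p_k/q_k = 48842/5967
fundamental: x₁=48842, y₁=5967  (since 2385540964 − 67·35605089 = 1)
(48842+5967√67)^2 = 4771081927 + 582880428√67

48842 5967
4771081927 582880428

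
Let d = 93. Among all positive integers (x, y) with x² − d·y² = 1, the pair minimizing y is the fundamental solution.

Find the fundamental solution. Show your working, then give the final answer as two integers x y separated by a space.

12151 1260

d=93: √d = [9; 1,1,1,4,6,4,1,1,1,18] (ℓ=10, even), read p_9/q_9
step 0: (9, 1)  from 9·(1,0) + (0,1)
step 1: (10, 1)  from 1·(9,1) + (1,0)
…
step 8: (7821, 811)  from 1·(4330,449) + (3491,362)
step 9: (12151, 1260)  from 1·(7821,811) + (4330,449)
fundamental: x₁=12151, y₁=1260  (since 147646801 − 93·1587600 = 1)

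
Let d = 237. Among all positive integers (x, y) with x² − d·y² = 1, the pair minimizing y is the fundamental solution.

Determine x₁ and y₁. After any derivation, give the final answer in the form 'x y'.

228151 14820

√237 = [15; 2,1,1,7,10,7,1,1,2,30, …], period ℓ=10 (even) → k=9
k=0  a_k=15  p_k/q_k = 15/1
k=1  a_k=2  p_k/q_k = 31/2
k=2  a_k=1  p_k/q_k = 46/3
k=3  a_k=1  p_k/q_k = 77/5
…
k=5  a_k=10  p_k/q_k = 5927/385
k=6  a_k=7  p_k/q_k = 42074/2733
k=7  a_k=1  p_k/q_k = 48001/3118
k=8  a_k=1  p_k/q_k = 90075/5851
k=9  a_k=2  p_k/q_k = 228151/14820
fundamental: x₁=228151, y₁=14820  (since 52052878801 − 237·219632400 = 1)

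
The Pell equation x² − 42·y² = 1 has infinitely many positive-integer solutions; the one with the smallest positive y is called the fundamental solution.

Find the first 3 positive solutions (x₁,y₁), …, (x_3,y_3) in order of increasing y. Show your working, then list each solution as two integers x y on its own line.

13 2
337 52
8749 1350

√42 = [6; 2,12, …], period ℓ=2 (even) → k=1
k=0  a_k=6  p_k/q_k = 6/1
k=1  a_k=2  p_k/q_k = 13/2
fundamental: x₁=13, y₁=2  (since 169 − 42·4 = 1)
(13+2√42)^2 = 337 + 52√42
(13+2√42)^3 = 8749 + 1350√42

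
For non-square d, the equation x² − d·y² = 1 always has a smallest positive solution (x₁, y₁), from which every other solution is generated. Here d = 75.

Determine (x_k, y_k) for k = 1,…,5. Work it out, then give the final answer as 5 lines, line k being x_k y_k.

√75 = [8; 1,1,1,16, …], period ℓ=4 (even) → k=3
k=0  a_k=8  p_k/q_k = 8/1
k=1  a_k=1  p_k/q_k = 9/1
k=2  a_k=1  p_k/q_k = 17/2
k=3  a_k=1  p_k/q_k = 26/3
fundamental: x₁=26, y₁=3  (since 676 − 75·9 = 1)
(x_2, y_2) = (26·26 + 75·3·3, 26·3 + 3·26) = (1351, 156)
(x_3, y_3) = (26·1351 + 75·3·156, 26·156 + 3·1351) = (70226, 8109)
(x_4, y_4) = (26·70226 + 75·3·8109, 26·8109 + 3·70226) = (3650401, 421512)
(x_5, y_5) = (26·3650401 + 75·3·421512, 26·421512 + 3·3650401) = (189750626, 21910515)

26 3
1351 156
70226 8109
3650401 421512
189750626 21910515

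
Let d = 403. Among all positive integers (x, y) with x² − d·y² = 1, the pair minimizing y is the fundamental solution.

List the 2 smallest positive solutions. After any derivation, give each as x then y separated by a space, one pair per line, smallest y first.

669878 33369
897473069767 44706317964

√403 = [20; 13,2,1,3,1,3,1,2,13,40, …], period ℓ=10 (even) → k=9
step 0: (20, 1)  from 20·(1,0) + (0,1)
…
step 4: (2951, 147)  from 3·(803,40) + (542,27)
step 5: (3754, 187)  from 1·(2951,147) + (803,40)
step 6: (14213, 708)  from 3·(3754,187) + (2951,147)
…
step 8: (50147, 2498)  from 2·(17967,895) + (14213,708)
step 9: (669878, 33369)  from 13·(50147,2498) + (17967,895)
fundamental: x₁=669878, y₁=33369  (since 448736534884 − 403·1113490161 = 1)
k=2:  x_2 = 669878·669878+403·33369·33369 = 897473069767,  y_2 = 669878·33369+33369·669878 = 44706317964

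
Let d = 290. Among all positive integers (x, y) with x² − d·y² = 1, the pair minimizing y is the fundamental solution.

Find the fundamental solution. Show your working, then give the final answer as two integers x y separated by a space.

d=290: √d = [17; 34] (ℓ=1, odd), read p_1/q_1
a_0=17:  p_0=17·1+0=17,  q_0=17·0+1=1
a_1=34:  p_1=34·17+1=579,  q_1=34·1+0=34
fundamental: x₁=579, y₁=34  (since 335241 − 290·1156 = 1)

579 34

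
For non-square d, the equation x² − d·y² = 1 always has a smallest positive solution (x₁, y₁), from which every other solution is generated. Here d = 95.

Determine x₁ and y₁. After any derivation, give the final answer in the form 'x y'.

39 4

d=95: √d = [9; 1,2,1,18] (ℓ=4, even), read p_3/q_3
k=0  a_k=9  p_k/q_k = 9/1
k=1  a_k=1  p_k/q_k = 10/1
k=2  a_k=2  p_k/q_k = 29/3
k=3  a_k=1  p_k/q_k = 39/4
(x₁, y₁) = (39, 4);  39² − 95·4² = 1 ✓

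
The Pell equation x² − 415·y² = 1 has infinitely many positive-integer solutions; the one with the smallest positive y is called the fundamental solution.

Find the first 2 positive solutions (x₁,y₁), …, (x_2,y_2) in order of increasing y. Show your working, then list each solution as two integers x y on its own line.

18412804 903849
678062702284831 33284788965192

√415 = [20; 2,1,2,4,6,…,1,2,40, …], period ℓ=16 (even) → k=15
k=0  a_k=20  p_k/q_k = 20/1
k=1  a_k=2  p_k/q_k = 41/2
k=2  a_k=1  p_k/q_k = 61/3
…
k=4  a_k=4  p_k/q_k = 713/35
k=5  a_k=6  p_k/q_k = 4441/218
k=6  a_k=1  p_k/q_k = 5154/253
…
k=10  a_k=1  p_k/q_k = 77473/3803
k=11  a_k=6  p_k/q_k = 508372/24955
k=12  a_k=4  p_k/q_k = 2110961/103623
k=13  a_k=2  p_k/q_k = 4730294/232201
k=14  a_k=1  p_k/q_k = 6841255/335824
k=15  a_k=2  p_k/q_k = 18412804/903849
(x₁, y₁) = (18412804, 903849);  18412804² − 415·903849² = 1 ✓
n=2: (18412804,903849)∘(18412804,903849) = (18412804·18412804+415·903849·903849, 18412804·903849+903849·18412804) = (678062702284831,33284788965192)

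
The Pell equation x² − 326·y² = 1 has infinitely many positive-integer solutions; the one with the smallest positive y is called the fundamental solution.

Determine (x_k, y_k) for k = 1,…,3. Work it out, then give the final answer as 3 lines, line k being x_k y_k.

325 18
211249 11700
137311525 7604982

√326 = [18; 18,36, …], period ℓ=2 (even) → k=1
k=0  a_k=18  p_k/q_k = 18/1
k=1  a_k=18  p_k/q_k = 325/18
(x₁, y₁) = (325, 18);  325² − 326·18² = 1 ✓
n=2: (325,18)∘(325,18) = (325·325+326·18·18, 325·18+18·325) = (211249,11700)
n=3: (211249,11700)∘(325,18) = (325·211249+326·18·11700, 325·11700+18·211249) = (137311525,7604982)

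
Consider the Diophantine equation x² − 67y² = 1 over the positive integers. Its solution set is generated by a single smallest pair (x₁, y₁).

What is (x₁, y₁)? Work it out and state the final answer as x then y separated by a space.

d=67: √d = [8; 5,2,1,1,7,1,1,2,5,16] (ℓ=10, even), read p_9/q_9
step 0: (8, 1)  from 8·(1,0) + (0,1)
step 1: (41, 5)  from 5·(8,1) + (1,0)
…
step 5: (1678, 205)  from 7·(221,27) + (131,16)
step 6: (1899, 232)  from 1·(1678,205) + (221,27)
…
step 8: (9053, 1106)  from 2·(3577,437) + (1899,232)
step 9: (48842, 5967)  from 5·(9053,1106) + (3577,437)
(x₁, y₁) = (48842, 5967);  48842² − 67·5967² = 1 ✓

48842 5967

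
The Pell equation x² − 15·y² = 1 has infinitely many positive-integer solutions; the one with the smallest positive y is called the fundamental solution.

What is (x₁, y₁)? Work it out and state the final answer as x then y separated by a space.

√15 → a₀=3, period (1,6); ℓ=2 even so k=1
step 0: (3, 1)  from 3·(1,0) + (0,1)
step 1: (4, 1)  from 1·(3,1) + (1,0)
(x₁, y₁) = (4, 1);  4² − 15·1² = 1 ✓

4 1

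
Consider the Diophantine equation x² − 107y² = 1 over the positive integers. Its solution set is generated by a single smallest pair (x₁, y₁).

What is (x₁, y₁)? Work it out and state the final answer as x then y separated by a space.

√107 = [10; 2,1,9,1,2,20, …], period ℓ=6 (even) → k=5
a_0=10:  p_0=10·1+0=10,  q_0=10·0+1=1
…
a_3=9:  p_3=9·31+21=300,  q_3=9·3+2=29
a_4=1:  p_4=1·300+31=331,  q_4=1·29+3=32
a_5=2:  p_5=2·331+300=962,  q_5=2·32+29=93
fundamental: x₁=962, y₁=93  (since 925444 − 107·8649 = 1)

962 93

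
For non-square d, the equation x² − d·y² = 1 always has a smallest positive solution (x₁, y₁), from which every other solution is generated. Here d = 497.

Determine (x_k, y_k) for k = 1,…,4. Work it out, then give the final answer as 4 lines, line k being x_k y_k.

1201887 53912
2889064721537 129592263888
6944658661946678751 311510514535059400
16693389930459326703284737 748800875565868281911712

[22; 3,2,2,5,6,5,2,2,3,44] for √497; ℓ=10 ⇒ convergent index 9
i=0: a=22 ⇒ p=22, q=1
i=1: a=3 ⇒ p=67, q=3
…
i=5: a=6 ⇒ p=12685, q=569
…
i=8: a=2 ⇒ p=352750, q=15823
i=9: a=3 ⇒ p=1201887, q=53912
(x₁, y₁) = (1201887, 53912);  1201887² − 497·53912² = 1 ✓
k=2:  x_2 = 1201887·1201887+497·53912·53912 = 2889064721537,  y_2 = 1201887·53912+53912·1201887 = 129592263888
k=3:  x_3 = 1201887·2889064721537+497·53912·129592263888 = 6944658661946678751,  y_3 = 1201887·129592263888+53912·2889064721537 = 311510514535059400
k=4:  x_4 = 1201887·6944658661946678751+497·53912·311510514535059400 = 16693389930459326703284737,  y_4 = 1201887·311510514535059400+53912·6944658661946678751 = 748800875565868281911712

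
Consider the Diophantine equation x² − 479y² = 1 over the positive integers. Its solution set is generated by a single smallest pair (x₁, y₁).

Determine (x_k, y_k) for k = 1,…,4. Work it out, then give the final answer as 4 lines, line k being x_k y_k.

√479 = [21; 1,7,1,3,2,21,2,3,1,7,1,42, …], period ℓ=12 (even) → k=11
step 0: (21, 1)  from 21·(1,0) + (0,1)
step 1: (22, 1)  from 1·(21,1) + (1,0)
step 2: (175, 8)  from 7·(22,1) + (21,1)
step 3: (197, 9)  from 1·(175,8) + (22,1)
…
step 10: (2648849, 121029)  from 7·(340591,15562) + (264712,12095)
step 11: (2989440, 136591)  from 1·(2648849,121029) + (340591,15562)
fundamental: x₁=2989440, y₁=136591  (since 8936751513600 − 479·18657101281 = 1)
(x_2, y_2) = (2989440·2989440 + 479·136591·136591, 2989440·136591 + 136591·2989440) = (17873503027199, 816661198080)
(x_3, y_3) = (2989440·17873503027199 + 479·136591·816661198080, 2989440·816661198080 + 136591·17873503027199) = (106863529779256567680, 4882719303976413809)
(x_4, y_4) = (2989440·106863529779256567680 + 479·136591·4882719303976413809, 2989440·4882719303976413809 + 136591·106863529779256567680) = (638924220926583633867571201, 29193192792157684333155840)

2989440 136591
17873503027199 816661198080
106863529779256567680 4882719303976413809
638924220926583633867571201 29193192792157684333155840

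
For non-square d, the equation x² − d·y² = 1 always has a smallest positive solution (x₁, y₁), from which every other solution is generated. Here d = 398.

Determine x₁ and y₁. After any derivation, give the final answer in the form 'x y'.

d=398: √d = [19; 1,18,1,38] (ℓ=4, even), read p_3/q_3
i=0: a=19 ⇒ p=19, q=1
i=1: a=1 ⇒ p=20, q=1
i=2: a=18 ⇒ p=379, q=19
i=3: a=1 ⇒ p=399, q=20
(x₁, y₁) = (399, 20);  399² − 398·20² = 1 ✓

399 20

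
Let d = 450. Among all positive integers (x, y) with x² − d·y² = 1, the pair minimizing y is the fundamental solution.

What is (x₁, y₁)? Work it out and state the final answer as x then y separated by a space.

√450 = [21; 4,1,2,4,2,1,4,42, …], period ℓ=8 (even) → k=7
a_0=21:  p_0=21·1+0=21,  q_0=21·0+1=1
…
a_6=1:  p_6=1·2885+1294=4179,  q_6=1·136+61=197
a_7=4:  p_7=4·4179+2885=19601,  q_7=4·197+136=924
fundamental: x₁=19601, y₁=924  (since 384199201 − 450·853776 = 1)

19601 924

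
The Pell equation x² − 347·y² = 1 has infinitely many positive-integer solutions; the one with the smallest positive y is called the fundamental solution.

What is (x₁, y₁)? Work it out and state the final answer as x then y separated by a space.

641602 34443

[18; 1,1,1,2,4,…,1,1,36] for √347; ℓ=14 ⇒ convergent index 13
step 0: (18, 1)  from 18·(1,0) + (0,1)
…
step 2: (37, 2)  from 1·(19,1) + (18,1)
step 3: (56, 3)  from 1·(37,2) + (19,1)
step 4: (149, 8)  from 2·(56,3) + (37,2)
step 5: (652, 35)  from 4·(149,8) + (56,3)
…
step 11: (238717, 12815)  from 1·(164168,8813) + (74549,4002)
step 12: (402885, 21628)  from 1·(238717,12815) + (164168,8813)
step 13: (641602, 34443)  from 1·(402885,21628) + (238717,12815)
(x₁, y₁) = (641602, 34443);  641602² − 347·34443² = 1 ✓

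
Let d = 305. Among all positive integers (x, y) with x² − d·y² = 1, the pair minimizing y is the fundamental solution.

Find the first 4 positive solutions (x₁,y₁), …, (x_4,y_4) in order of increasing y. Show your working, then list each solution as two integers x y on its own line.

√305 → a₀=17, period (2,6,2,34); ℓ=4 even so k=3
a_0=17:  p_0=17·1+0=17,  q_0=17·0+1=1
a_1=2:  p_1=2·17+1=35,  q_1=2·1+0=2
a_2=6:  p_2=6·35+17=227,  q_2=6·2+1=13
a_3=2:  p_3=2·227+35=489,  q_3=2·13+2=28
→ (489, 28).  Check: 489²=239121, 305·28²=239120, difference 1.
n=2: (489,28)∘(489,28) = (489·489+305·28·28, 489·28+28·489) = (478241,27384)
n=3: (478241,27384)∘(489,28) = (489·478241+305·28·27384, 489·27384+28·478241) = (467719209,26781524)
n=4: (467719209,26781524)∘(489,28) = (489·467719209+305·28·26781524, 489·26781524+28·467719209) = (457428908161,26192303088)

489 28
478241 27384
467719209 26781524
457428908161 26192303088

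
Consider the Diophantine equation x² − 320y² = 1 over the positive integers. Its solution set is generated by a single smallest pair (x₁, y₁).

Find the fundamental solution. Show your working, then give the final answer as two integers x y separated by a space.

[17; 1,7,1,34] for √320; ℓ=4 ⇒ convergent index 3
step 0: (17, 1)  from 17·(1,0) + (0,1)
…
step 2: (143, 8)  from 7·(18,1) + (17,1)
step 3: (161, 9)  from 1·(143,8) + (18,1)
fundamental: x₁=161, y₁=9  (since 25921 − 320·81 = 1)

161 9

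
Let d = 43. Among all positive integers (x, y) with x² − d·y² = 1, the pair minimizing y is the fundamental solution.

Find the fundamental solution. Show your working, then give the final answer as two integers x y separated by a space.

[6; 1,1,3,1,5,1,3,1,1,12] for √43; ℓ=10 ⇒ convergent index 9
i=0: a=6 ⇒ p=6, q=1
i=1: a=1 ⇒ p=7, q=1
…
i=3: a=3 ⇒ p=46, q=7
…
i=6: a=1 ⇒ p=400, q=61
i=7: a=3 ⇒ p=1541, q=235
i=8: a=1 ⇒ p=1941, q=296
i=9: a=1 ⇒ p=3482, q=531
→ (3482, 531).  Check: 3482²=12124324, 43·531²=12124323, difference 1.

3482 531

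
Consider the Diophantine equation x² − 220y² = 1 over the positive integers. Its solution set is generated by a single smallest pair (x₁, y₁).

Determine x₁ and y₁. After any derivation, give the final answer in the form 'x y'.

89 6

√220 = [14; 1,4,1,28, …], period ℓ=4 (even) → k=3
k=0  a_k=14  p_k/q_k = 14/1
k=1  a_k=1  p_k/q_k = 15/1
k=2  a_k=4  p_k/q_k = 74/5
k=3  a_k=1  p_k/q_k = 89/6
→ (89, 6).  Check: 89²=7921, 220·6²=7920, difference 1.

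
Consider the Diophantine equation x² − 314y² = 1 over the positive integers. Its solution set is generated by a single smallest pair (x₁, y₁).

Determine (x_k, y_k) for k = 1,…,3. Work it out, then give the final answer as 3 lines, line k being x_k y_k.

√314 → a₀=17, period (1,2,1,1,2,1,34); ℓ=7 odd so k=13
k=0  a_k=17  p_k/q_k = 17/1
…
k=3  a_k=1  p_k/q_k = 71/4
…
k=5  a_k=2  p_k/q_k = 319/18
…
k=8  a_k=1  p_k/q_k = 15824/893
k=9  a_k=2  p_k/q_k = 47029/2654
k=10  a_k=1  p_k/q_k = 62853/3547
…
k=12  a_k=2  p_k/q_k = 282617/15949
k=13  a_k=1  p_k/q_k = 392499/22150
(x₁, y₁) = (392499, 22150);  392499² − 314·22150² = 1 ✓
(x_2, y_2) = (392499·392499 + 314·22150·22150, 392499·22150 + 22150·392499) = (308110930001, 17387705700)
(x_3, y_3) = (392499·308110930001 + 314·22150·17387705700, 392499·17387705700 + 22150·308110930001) = (241866463828532499, 13649314199066450)

392499 22150
308110930001 17387705700
241866463828532499 13649314199066450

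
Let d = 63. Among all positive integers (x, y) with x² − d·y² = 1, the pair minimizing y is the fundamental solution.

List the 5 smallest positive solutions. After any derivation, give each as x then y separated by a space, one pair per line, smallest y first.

√63 = [7; 1,14, …], period ℓ=2 (even) → k=1
k=0  a_k=7  p_k/q_k = 7/1
k=1  a_k=1  p_k/q_k = 8/1
fundamental: x₁=8, y₁=1  (since 64 − 63·1 = 1)
k=2:  x_2 = 8·8+63·1·1 = 127,  y_2 = 8·1+1·8 = 16
k=3:  x_3 = 8·127+63·1·16 = 2024,  y_3 = 8·16+1·127 = 255
k=4:  x_4 = 8·2024+63·1·255 = 32257,  y_4 = 8·255+1·2024 = 4064
k=5:  x_5 = 8·32257+63·1·4064 = 514088,  y_5 = 8·4064+1·32257 = 64769

8 1
127 16
2024 255
32257 4064
514088 64769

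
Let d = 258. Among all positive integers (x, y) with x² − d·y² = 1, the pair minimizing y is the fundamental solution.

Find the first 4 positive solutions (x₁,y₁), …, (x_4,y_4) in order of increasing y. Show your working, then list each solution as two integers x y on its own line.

d=258: √d = [16; 16,32] (ℓ=2, even), read p_1/q_1
i=0: a=16 ⇒ p=16, q=1
i=1: a=16 ⇒ p=257, q=16
(x₁, y₁) = (257, 16);  257² − 258·16² = 1 ✓
n=2: (257,16)∘(257,16) = (257·257+258·16·16, 257·16+16·257) = (132097,8224)
n=3: (132097,8224)∘(257,16) = (257·132097+258·16·8224, 257·8224+16·132097) = (67897601,4227120)
n=4: (67897601,4227120)∘(257,16) = (257·67897601+258·16·4227120, 257·4227120+16·67897601) = (34899234817,2172731456)

257 16
132097 8224
67897601 4227120
34899234817 2172731456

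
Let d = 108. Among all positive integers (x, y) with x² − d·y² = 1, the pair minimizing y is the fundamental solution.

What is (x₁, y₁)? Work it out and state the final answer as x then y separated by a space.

1351 130

√108 → a₀=10, period (2,1,1,4,1,1,2,20); ℓ=8 even so k=7
a_0=10:  p_0=10·1+0=10,  q_0=10·0+1=1
a_1=2:  p_1=2·10+1=21,  q_1=2·1+0=2
…
a_4=4:  p_4=4·52+31=239,  q_4=4·5+3=23
…
a_6=1:  p_6=1·291+239=530,  q_6=1·28+23=51
a_7=2:  p_7=2·530+291=1351,  q_7=2·51+28=130
(x₁, y₁) = (1351, 130);  1351² − 108·130² = 1 ✓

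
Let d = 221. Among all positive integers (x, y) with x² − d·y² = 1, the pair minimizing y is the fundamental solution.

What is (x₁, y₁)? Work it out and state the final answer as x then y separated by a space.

1665 112

√221 = [14; 1,6,2,6,1,28, …], period ℓ=6 (even) → k=5
i=0: a=14 ⇒ p=14, q=1
…
i=2: a=6 ⇒ p=104, q=7
i=3: a=2 ⇒ p=223, q=15
i=4: a=6 ⇒ p=1442, q=97
i=5: a=1 ⇒ p=1665, q=112
fundamental: x₁=1665, y₁=112  (since 2772225 − 221·12544 = 1)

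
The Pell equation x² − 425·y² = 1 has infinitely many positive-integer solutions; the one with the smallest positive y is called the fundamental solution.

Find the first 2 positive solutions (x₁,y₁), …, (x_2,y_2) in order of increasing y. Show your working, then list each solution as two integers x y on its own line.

143649 6968
41270070401 2001892464

[20; 1,1,1,1,1,1,40] for √425; ℓ=7 ⇒ convergent index 13
k=0  a_k=20  p_k/q_k = 20/1
k=1  a_k=1  p_k/q_k = 21/1
…
k=4  a_k=1  p_k/q_k = 103/5
k=5  a_k=1  p_k/q_k = 165/8
…
k=7  a_k=40  p_k/q_k = 10885/528
k=8  a_k=1  p_k/q_k = 11153/541
k=9  a_k=1  p_k/q_k = 22038/1069
…
k=12  a_k=1  p_k/q_k = 88420/4289
k=13  a_k=1  p_k/q_k = 143649/6968
fundamental: x₁=143649, y₁=6968  (since 20635035201 − 425·48553024 = 1)
(x_2, y_2) = (143649·143649 + 425·6968·6968, 143649·6968 + 6968·143649) = (41270070401, 2001892464)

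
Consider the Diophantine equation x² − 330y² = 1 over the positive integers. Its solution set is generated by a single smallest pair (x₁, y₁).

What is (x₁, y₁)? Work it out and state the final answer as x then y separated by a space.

[18; 6,36] for √330; ℓ=2 ⇒ convergent index 1
a_0=18:  p_0=18·1+0=18,  q_0=18·0+1=1
a_1=6:  p_1=6·18+1=109,  q_1=6·1+0=6
→ (109, 6).  Check: 109²=11881, 330·6²=11880, difference 1.

109 6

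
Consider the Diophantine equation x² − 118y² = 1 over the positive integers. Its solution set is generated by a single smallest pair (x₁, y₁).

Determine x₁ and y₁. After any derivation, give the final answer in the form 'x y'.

√118 → a₀=10, period (1,6,3,2,10,2,3,6,1,20); ℓ=10 even so k=9
i=0: a=10 ⇒ p=10, q=1
i=1: a=1 ⇒ p=11, q=1
i=2: a=6 ⇒ p=76, q=7
i=3: a=3 ⇒ p=239, q=22
…
i=7: a=3 ⇒ p=42115, q=3877
i=8: a=6 ⇒ p=264802, q=24377
i=9: a=1 ⇒ p=306917, q=28254
(x₁, y₁) = (306917, 28254);  306917² − 118·28254² = 1 ✓

306917 28254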